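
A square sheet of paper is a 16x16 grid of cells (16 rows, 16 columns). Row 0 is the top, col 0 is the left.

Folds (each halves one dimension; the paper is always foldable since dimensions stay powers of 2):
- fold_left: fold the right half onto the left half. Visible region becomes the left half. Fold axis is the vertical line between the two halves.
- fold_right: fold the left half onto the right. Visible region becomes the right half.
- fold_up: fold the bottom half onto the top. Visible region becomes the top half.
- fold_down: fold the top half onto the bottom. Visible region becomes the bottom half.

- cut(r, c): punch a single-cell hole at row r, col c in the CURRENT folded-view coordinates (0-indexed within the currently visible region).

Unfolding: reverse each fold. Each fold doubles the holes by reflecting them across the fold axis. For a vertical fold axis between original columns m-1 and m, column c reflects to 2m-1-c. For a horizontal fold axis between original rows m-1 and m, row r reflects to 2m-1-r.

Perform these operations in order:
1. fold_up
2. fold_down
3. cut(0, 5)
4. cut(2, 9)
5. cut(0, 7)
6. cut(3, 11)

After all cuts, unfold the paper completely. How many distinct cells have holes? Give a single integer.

Op 1 fold_up: fold axis h@8; visible region now rows[0,8) x cols[0,16) = 8x16
Op 2 fold_down: fold axis h@4; visible region now rows[4,8) x cols[0,16) = 4x16
Op 3 cut(0, 5): punch at orig (4,5); cuts so far [(4, 5)]; region rows[4,8) x cols[0,16) = 4x16
Op 4 cut(2, 9): punch at orig (6,9); cuts so far [(4, 5), (6, 9)]; region rows[4,8) x cols[0,16) = 4x16
Op 5 cut(0, 7): punch at orig (4,7); cuts so far [(4, 5), (4, 7), (6, 9)]; region rows[4,8) x cols[0,16) = 4x16
Op 6 cut(3, 11): punch at orig (7,11); cuts so far [(4, 5), (4, 7), (6, 9), (7, 11)]; region rows[4,8) x cols[0,16) = 4x16
Unfold 1 (reflect across h@4): 8 holes -> [(0, 11), (1, 9), (3, 5), (3, 7), (4, 5), (4, 7), (6, 9), (7, 11)]
Unfold 2 (reflect across h@8): 16 holes -> [(0, 11), (1, 9), (3, 5), (3, 7), (4, 5), (4, 7), (6, 9), (7, 11), (8, 11), (9, 9), (11, 5), (11, 7), (12, 5), (12, 7), (14, 9), (15, 11)]

Answer: 16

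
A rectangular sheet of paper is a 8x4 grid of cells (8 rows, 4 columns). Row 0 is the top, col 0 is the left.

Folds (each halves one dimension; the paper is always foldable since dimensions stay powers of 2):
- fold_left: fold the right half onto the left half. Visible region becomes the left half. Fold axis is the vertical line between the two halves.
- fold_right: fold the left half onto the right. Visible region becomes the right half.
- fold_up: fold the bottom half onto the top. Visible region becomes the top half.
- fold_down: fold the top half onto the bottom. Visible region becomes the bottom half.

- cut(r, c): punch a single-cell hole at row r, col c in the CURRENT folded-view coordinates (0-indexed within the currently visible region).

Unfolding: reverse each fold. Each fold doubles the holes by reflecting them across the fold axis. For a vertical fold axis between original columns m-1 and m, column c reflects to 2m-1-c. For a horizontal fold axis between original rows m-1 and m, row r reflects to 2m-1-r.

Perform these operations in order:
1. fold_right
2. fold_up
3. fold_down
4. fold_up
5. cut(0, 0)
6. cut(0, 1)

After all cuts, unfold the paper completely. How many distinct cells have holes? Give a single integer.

Answer: 32

Derivation:
Op 1 fold_right: fold axis v@2; visible region now rows[0,8) x cols[2,4) = 8x2
Op 2 fold_up: fold axis h@4; visible region now rows[0,4) x cols[2,4) = 4x2
Op 3 fold_down: fold axis h@2; visible region now rows[2,4) x cols[2,4) = 2x2
Op 4 fold_up: fold axis h@3; visible region now rows[2,3) x cols[2,4) = 1x2
Op 5 cut(0, 0): punch at orig (2,2); cuts so far [(2, 2)]; region rows[2,3) x cols[2,4) = 1x2
Op 6 cut(0, 1): punch at orig (2,3); cuts so far [(2, 2), (2, 3)]; region rows[2,3) x cols[2,4) = 1x2
Unfold 1 (reflect across h@3): 4 holes -> [(2, 2), (2, 3), (3, 2), (3, 3)]
Unfold 2 (reflect across h@2): 8 holes -> [(0, 2), (0, 3), (1, 2), (1, 3), (2, 2), (2, 3), (3, 2), (3, 3)]
Unfold 3 (reflect across h@4): 16 holes -> [(0, 2), (0, 3), (1, 2), (1, 3), (2, 2), (2, 3), (3, 2), (3, 3), (4, 2), (4, 3), (5, 2), (5, 3), (6, 2), (6, 3), (7, 2), (7, 3)]
Unfold 4 (reflect across v@2): 32 holes -> [(0, 0), (0, 1), (0, 2), (0, 3), (1, 0), (1, 1), (1, 2), (1, 3), (2, 0), (2, 1), (2, 2), (2, 3), (3, 0), (3, 1), (3, 2), (3, 3), (4, 0), (4, 1), (4, 2), (4, 3), (5, 0), (5, 1), (5, 2), (5, 3), (6, 0), (6, 1), (6, 2), (6, 3), (7, 0), (7, 1), (7, 2), (7, 3)]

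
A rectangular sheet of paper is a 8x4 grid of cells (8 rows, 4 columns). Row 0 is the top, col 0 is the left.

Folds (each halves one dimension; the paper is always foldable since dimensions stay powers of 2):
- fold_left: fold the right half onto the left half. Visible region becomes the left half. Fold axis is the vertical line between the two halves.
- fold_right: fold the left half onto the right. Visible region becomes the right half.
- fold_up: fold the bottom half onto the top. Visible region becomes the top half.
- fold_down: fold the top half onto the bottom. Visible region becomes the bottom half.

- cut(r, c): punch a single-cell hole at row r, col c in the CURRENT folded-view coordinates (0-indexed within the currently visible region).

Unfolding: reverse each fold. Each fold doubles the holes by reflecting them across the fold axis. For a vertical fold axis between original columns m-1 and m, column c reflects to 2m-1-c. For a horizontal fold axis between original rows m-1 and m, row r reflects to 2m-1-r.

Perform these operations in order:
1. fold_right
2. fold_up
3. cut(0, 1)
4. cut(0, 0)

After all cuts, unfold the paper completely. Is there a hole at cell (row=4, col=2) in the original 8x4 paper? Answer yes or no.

Op 1 fold_right: fold axis v@2; visible region now rows[0,8) x cols[2,4) = 8x2
Op 2 fold_up: fold axis h@4; visible region now rows[0,4) x cols[2,4) = 4x2
Op 3 cut(0, 1): punch at orig (0,3); cuts so far [(0, 3)]; region rows[0,4) x cols[2,4) = 4x2
Op 4 cut(0, 0): punch at orig (0,2); cuts so far [(0, 2), (0, 3)]; region rows[0,4) x cols[2,4) = 4x2
Unfold 1 (reflect across h@4): 4 holes -> [(0, 2), (0, 3), (7, 2), (7, 3)]
Unfold 2 (reflect across v@2): 8 holes -> [(0, 0), (0, 1), (0, 2), (0, 3), (7, 0), (7, 1), (7, 2), (7, 3)]
Holes: [(0, 0), (0, 1), (0, 2), (0, 3), (7, 0), (7, 1), (7, 2), (7, 3)]

Answer: no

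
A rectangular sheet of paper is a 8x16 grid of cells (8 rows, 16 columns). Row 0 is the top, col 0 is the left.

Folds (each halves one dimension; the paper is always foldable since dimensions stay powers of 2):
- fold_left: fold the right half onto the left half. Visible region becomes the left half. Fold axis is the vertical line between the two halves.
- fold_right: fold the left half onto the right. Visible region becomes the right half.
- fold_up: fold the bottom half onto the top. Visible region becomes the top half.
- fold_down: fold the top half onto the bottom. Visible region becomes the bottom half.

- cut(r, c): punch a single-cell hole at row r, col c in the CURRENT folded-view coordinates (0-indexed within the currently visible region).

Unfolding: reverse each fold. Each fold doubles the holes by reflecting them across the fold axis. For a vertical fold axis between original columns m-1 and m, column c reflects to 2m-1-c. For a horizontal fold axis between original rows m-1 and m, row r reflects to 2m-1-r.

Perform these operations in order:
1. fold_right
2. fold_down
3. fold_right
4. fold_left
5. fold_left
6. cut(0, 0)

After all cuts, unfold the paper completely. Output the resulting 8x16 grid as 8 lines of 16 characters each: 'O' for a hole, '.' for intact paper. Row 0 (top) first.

Op 1 fold_right: fold axis v@8; visible region now rows[0,8) x cols[8,16) = 8x8
Op 2 fold_down: fold axis h@4; visible region now rows[4,8) x cols[8,16) = 4x8
Op 3 fold_right: fold axis v@12; visible region now rows[4,8) x cols[12,16) = 4x4
Op 4 fold_left: fold axis v@14; visible region now rows[4,8) x cols[12,14) = 4x2
Op 5 fold_left: fold axis v@13; visible region now rows[4,8) x cols[12,13) = 4x1
Op 6 cut(0, 0): punch at orig (4,12); cuts so far [(4, 12)]; region rows[4,8) x cols[12,13) = 4x1
Unfold 1 (reflect across v@13): 2 holes -> [(4, 12), (4, 13)]
Unfold 2 (reflect across v@14): 4 holes -> [(4, 12), (4, 13), (4, 14), (4, 15)]
Unfold 3 (reflect across v@12): 8 holes -> [(4, 8), (4, 9), (4, 10), (4, 11), (4, 12), (4, 13), (4, 14), (4, 15)]
Unfold 4 (reflect across h@4): 16 holes -> [(3, 8), (3, 9), (3, 10), (3, 11), (3, 12), (3, 13), (3, 14), (3, 15), (4, 8), (4, 9), (4, 10), (4, 11), (4, 12), (4, 13), (4, 14), (4, 15)]
Unfold 5 (reflect across v@8): 32 holes -> [(3, 0), (3, 1), (3, 2), (3, 3), (3, 4), (3, 5), (3, 6), (3, 7), (3, 8), (3, 9), (3, 10), (3, 11), (3, 12), (3, 13), (3, 14), (3, 15), (4, 0), (4, 1), (4, 2), (4, 3), (4, 4), (4, 5), (4, 6), (4, 7), (4, 8), (4, 9), (4, 10), (4, 11), (4, 12), (4, 13), (4, 14), (4, 15)]

Answer: ................
................
................
OOOOOOOOOOOOOOOO
OOOOOOOOOOOOOOOO
................
................
................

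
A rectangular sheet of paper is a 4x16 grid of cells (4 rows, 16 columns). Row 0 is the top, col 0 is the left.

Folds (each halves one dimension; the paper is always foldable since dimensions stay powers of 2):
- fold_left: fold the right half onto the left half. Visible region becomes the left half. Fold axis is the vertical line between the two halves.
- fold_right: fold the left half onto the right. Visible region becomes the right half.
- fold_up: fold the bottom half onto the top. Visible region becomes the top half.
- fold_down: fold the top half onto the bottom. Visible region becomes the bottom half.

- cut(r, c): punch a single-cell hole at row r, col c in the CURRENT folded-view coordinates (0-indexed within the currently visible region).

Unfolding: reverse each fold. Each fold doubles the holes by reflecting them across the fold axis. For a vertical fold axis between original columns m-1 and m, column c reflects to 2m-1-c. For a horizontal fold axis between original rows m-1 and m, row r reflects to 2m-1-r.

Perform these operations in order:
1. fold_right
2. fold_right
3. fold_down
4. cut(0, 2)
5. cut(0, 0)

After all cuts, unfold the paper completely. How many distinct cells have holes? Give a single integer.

Op 1 fold_right: fold axis v@8; visible region now rows[0,4) x cols[8,16) = 4x8
Op 2 fold_right: fold axis v@12; visible region now rows[0,4) x cols[12,16) = 4x4
Op 3 fold_down: fold axis h@2; visible region now rows[2,4) x cols[12,16) = 2x4
Op 4 cut(0, 2): punch at orig (2,14); cuts so far [(2, 14)]; region rows[2,4) x cols[12,16) = 2x4
Op 5 cut(0, 0): punch at orig (2,12); cuts so far [(2, 12), (2, 14)]; region rows[2,4) x cols[12,16) = 2x4
Unfold 1 (reflect across h@2): 4 holes -> [(1, 12), (1, 14), (2, 12), (2, 14)]
Unfold 2 (reflect across v@12): 8 holes -> [(1, 9), (1, 11), (1, 12), (1, 14), (2, 9), (2, 11), (2, 12), (2, 14)]
Unfold 3 (reflect across v@8): 16 holes -> [(1, 1), (1, 3), (1, 4), (1, 6), (1, 9), (1, 11), (1, 12), (1, 14), (2, 1), (2, 3), (2, 4), (2, 6), (2, 9), (2, 11), (2, 12), (2, 14)]

Answer: 16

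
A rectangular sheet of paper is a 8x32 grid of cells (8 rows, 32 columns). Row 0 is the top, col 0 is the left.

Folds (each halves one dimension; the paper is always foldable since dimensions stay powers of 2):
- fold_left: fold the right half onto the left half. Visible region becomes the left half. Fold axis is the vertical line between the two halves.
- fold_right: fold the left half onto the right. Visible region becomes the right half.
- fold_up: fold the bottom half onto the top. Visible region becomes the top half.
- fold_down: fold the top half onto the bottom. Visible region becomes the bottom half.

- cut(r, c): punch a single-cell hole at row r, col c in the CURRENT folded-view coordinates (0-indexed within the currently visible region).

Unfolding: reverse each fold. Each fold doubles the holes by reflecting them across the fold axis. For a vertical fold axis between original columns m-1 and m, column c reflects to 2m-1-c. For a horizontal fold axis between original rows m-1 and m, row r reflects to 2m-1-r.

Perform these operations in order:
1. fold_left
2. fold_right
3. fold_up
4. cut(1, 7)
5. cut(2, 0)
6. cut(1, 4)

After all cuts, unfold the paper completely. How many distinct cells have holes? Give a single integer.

Answer: 24

Derivation:
Op 1 fold_left: fold axis v@16; visible region now rows[0,8) x cols[0,16) = 8x16
Op 2 fold_right: fold axis v@8; visible region now rows[0,8) x cols[8,16) = 8x8
Op 3 fold_up: fold axis h@4; visible region now rows[0,4) x cols[8,16) = 4x8
Op 4 cut(1, 7): punch at orig (1,15); cuts so far [(1, 15)]; region rows[0,4) x cols[8,16) = 4x8
Op 5 cut(2, 0): punch at orig (2,8); cuts so far [(1, 15), (2, 8)]; region rows[0,4) x cols[8,16) = 4x8
Op 6 cut(1, 4): punch at orig (1,12); cuts so far [(1, 12), (1, 15), (2, 8)]; region rows[0,4) x cols[8,16) = 4x8
Unfold 1 (reflect across h@4): 6 holes -> [(1, 12), (1, 15), (2, 8), (5, 8), (6, 12), (6, 15)]
Unfold 2 (reflect across v@8): 12 holes -> [(1, 0), (1, 3), (1, 12), (1, 15), (2, 7), (2, 8), (5, 7), (5, 8), (6, 0), (6, 3), (6, 12), (6, 15)]
Unfold 3 (reflect across v@16): 24 holes -> [(1, 0), (1, 3), (1, 12), (1, 15), (1, 16), (1, 19), (1, 28), (1, 31), (2, 7), (2, 8), (2, 23), (2, 24), (5, 7), (5, 8), (5, 23), (5, 24), (6, 0), (6, 3), (6, 12), (6, 15), (6, 16), (6, 19), (6, 28), (6, 31)]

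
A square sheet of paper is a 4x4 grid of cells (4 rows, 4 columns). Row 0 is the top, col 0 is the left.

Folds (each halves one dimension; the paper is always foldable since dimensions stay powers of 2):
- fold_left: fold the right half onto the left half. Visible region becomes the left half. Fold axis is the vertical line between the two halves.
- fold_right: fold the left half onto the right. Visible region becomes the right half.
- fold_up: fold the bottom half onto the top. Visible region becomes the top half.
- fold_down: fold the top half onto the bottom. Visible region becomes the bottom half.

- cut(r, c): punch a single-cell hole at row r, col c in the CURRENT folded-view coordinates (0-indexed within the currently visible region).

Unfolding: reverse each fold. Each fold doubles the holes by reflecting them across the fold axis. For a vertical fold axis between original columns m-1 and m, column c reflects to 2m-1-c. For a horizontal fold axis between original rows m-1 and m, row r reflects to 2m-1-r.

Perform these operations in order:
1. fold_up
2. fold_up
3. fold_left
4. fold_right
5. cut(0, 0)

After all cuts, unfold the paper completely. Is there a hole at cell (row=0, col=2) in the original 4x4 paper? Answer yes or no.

Op 1 fold_up: fold axis h@2; visible region now rows[0,2) x cols[0,4) = 2x4
Op 2 fold_up: fold axis h@1; visible region now rows[0,1) x cols[0,4) = 1x4
Op 3 fold_left: fold axis v@2; visible region now rows[0,1) x cols[0,2) = 1x2
Op 4 fold_right: fold axis v@1; visible region now rows[0,1) x cols[1,2) = 1x1
Op 5 cut(0, 0): punch at orig (0,1); cuts so far [(0, 1)]; region rows[0,1) x cols[1,2) = 1x1
Unfold 1 (reflect across v@1): 2 holes -> [(0, 0), (0, 1)]
Unfold 2 (reflect across v@2): 4 holes -> [(0, 0), (0, 1), (0, 2), (0, 3)]
Unfold 3 (reflect across h@1): 8 holes -> [(0, 0), (0, 1), (0, 2), (0, 3), (1, 0), (1, 1), (1, 2), (1, 3)]
Unfold 4 (reflect across h@2): 16 holes -> [(0, 0), (0, 1), (0, 2), (0, 3), (1, 0), (1, 1), (1, 2), (1, 3), (2, 0), (2, 1), (2, 2), (2, 3), (3, 0), (3, 1), (3, 2), (3, 3)]
Holes: [(0, 0), (0, 1), (0, 2), (0, 3), (1, 0), (1, 1), (1, 2), (1, 3), (2, 0), (2, 1), (2, 2), (2, 3), (3, 0), (3, 1), (3, 2), (3, 3)]

Answer: yes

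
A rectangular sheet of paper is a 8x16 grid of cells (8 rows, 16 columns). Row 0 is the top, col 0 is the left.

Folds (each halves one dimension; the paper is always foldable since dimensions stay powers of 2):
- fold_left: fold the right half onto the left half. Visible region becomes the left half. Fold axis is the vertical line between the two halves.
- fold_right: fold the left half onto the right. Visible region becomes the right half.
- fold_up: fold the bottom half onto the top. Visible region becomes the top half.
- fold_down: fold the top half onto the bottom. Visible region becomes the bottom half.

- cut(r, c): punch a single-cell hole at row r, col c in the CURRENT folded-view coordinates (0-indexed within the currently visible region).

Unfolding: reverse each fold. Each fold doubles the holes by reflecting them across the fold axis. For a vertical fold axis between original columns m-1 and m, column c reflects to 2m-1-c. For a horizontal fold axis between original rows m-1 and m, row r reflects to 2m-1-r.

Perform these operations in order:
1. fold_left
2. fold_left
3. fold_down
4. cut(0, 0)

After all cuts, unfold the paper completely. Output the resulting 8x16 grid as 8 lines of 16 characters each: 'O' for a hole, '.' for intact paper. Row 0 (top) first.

Op 1 fold_left: fold axis v@8; visible region now rows[0,8) x cols[0,8) = 8x8
Op 2 fold_left: fold axis v@4; visible region now rows[0,8) x cols[0,4) = 8x4
Op 3 fold_down: fold axis h@4; visible region now rows[4,8) x cols[0,4) = 4x4
Op 4 cut(0, 0): punch at orig (4,0); cuts so far [(4, 0)]; region rows[4,8) x cols[0,4) = 4x4
Unfold 1 (reflect across h@4): 2 holes -> [(3, 0), (4, 0)]
Unfold 2 (reflect across v@4): 4 holes -> [(3, 0), (3, 7), (4, 0), (4, 7)]
Unfold 3 (reflect across v@8): 8 holes -> [(3, 0), (3, 7), (3, 8), (3, 15), (4, 0), (4, 7), (4, 8), (4, 15)]

Answer: ................
................
................
O......OO......O
O......OO......O
................
................
................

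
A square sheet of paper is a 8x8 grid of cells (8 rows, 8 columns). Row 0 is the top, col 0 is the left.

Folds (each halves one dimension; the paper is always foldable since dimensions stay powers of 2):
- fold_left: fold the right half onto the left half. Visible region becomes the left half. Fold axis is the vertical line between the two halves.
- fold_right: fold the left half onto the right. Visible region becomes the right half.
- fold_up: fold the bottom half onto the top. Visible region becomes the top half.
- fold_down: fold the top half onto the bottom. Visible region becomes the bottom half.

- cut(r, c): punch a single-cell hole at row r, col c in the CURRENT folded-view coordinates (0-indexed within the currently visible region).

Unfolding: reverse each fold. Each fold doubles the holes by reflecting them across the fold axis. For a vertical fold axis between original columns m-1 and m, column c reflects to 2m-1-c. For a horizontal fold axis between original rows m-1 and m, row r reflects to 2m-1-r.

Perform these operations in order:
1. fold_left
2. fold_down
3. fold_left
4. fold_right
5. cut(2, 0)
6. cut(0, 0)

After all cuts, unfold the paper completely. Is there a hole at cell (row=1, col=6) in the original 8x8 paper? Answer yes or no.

Answer: yes

Derivation:
Op 1 fold_left: fold axis v@4; visible region now rows[0,8) x cols[0,4) = 8x4
Op 2 fold_down: fold axis h@4; visible region now rows[4,8) x cols[0,4) = 4x4
Op 3 fold_left: fold axis v@2; visible region now rows[4,8) x cols[0,2) = 4x2
Op 4 fold_right: fold axis v@1; visible region now rows[4,8) x cols[1,2) = 4x1
Op 5 cut(2, 0): punch at orig (6,1); cuts so far [(6, 1)]; region rows[4,8) x cols[1,2) = 4x1
Op 6 cut(0, 0): punch at orig (4,1); cuts so far [(4, 1), (6, 1)]; region rows[4,8) x cols[1,2) = 4x1
Unfold 1 (reflect across v@1): 4 holes -> [(4, 0), (4, 1), (6, 0), (6, 1)]
Unfold 2 (reflect across v@2): 8 holes -> [(4, 0), (4, 1), (4, 2), (4, 3), (6, 0), (6, 1), (6, 2), (6, 3)]
Unfold 3 (reflect across h@4): 16 holes -> [(1, 0), (1, 1), (1, 2), (1, 3), (3, 0), (3, 1), (3, 2), (3, 3), (4, 0), (4, 1), (4, 2), (4, 3), (6, 0), (6, 1), (6, 2), (6, 3)]
Unfold 4 (reflect across v@4): 32 holes -> [(1, 0), (1, 1), (1, 2), (1, 3), (1, 4), (1, 5), (1, 6), (1, 7), (3, 0), (3, 1), (3, 2), (3, 3), (3, 4), (3, 5), (3, 6), (3, 7), (4, 0), (4, 1), (4, 2), (4, 3), (4, 4), (4, 5), (4, 6), (4, 7), (6, 0), (6, 1), (6, 2), (6, 3), (6, 4), (6, 5), (6, 6), (6, 7)]
Holes: [(1, 0), (1, 1), (1, 2), (1, 3), (1, 4), (1, 5), (1, 6), (1, 7), (3, 0), (3, 1), (3, 2), (3, 3), (3, 4), (3, 5), (3, 6), (3, 7), (4, 0), (4, 1), (4, 2), (4, 3), (4, 4), (4, 5), (4, 6), (4, 7), (6, 0), (6, 1), (6, 2), (6, 3), (6, 4), (6, 5), (6, 6), (6, 7)]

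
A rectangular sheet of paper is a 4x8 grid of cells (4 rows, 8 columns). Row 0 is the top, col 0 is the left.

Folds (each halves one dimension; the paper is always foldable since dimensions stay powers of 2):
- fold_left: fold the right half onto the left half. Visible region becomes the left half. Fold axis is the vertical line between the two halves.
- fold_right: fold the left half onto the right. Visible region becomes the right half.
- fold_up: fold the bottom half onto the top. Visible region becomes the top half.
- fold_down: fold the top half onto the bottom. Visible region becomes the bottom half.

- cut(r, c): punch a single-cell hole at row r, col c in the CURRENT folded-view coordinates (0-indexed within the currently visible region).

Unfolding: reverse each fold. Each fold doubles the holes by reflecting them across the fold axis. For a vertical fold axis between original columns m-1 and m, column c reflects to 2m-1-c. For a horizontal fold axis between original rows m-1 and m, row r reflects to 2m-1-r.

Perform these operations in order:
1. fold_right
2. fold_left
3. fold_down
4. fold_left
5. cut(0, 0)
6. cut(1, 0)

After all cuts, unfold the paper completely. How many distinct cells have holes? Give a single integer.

Answer: 32

Derivation:
Op 1 fold_right: fold axis v@4; visible region now rows[0,4) x cols[4,8) = 4x4
Op 2 fold_left: fold axis v@6; visible region now rows[0,4) x cols[4,6) = 4x2
Op 3 fold_down: fold axis h@2; visible region now rows[2,4) x cols[4,6) = 2x2
Op 4 fold_left: fold axis v@5; visible region now rows[2,4) x cols[4,5) = 2x1
Op 5 cut(0, 0): punch at orig (2,4); cuts so far [(2, 4)]; region rows[2,4) x cols[4,5) = 2x1
Op 6 cut(1, 0): punch at orig (3,4); cuts so far [(2, 4), (3, 4)]; region rows[2,4) x cols[4,5) = 2x1
Unfold 1 (reflect across v@5): 4 holes -> [(2, 4), (2, 5), (3, 4), (3, 5)]
Unfold 2 (reflect across h@2): 8 holes -> [(0, 4), (0, 5), (1, 4), (1, 5), (2, 4), (2, 5), (3, 4), (3, 5)]
Unfold 3 (reflect across v@6): 16 holes -> [(0, 4), (0, 5), (0, 6), (0, 7), (1, 4), (1, 5), (1, 6), (1, 7), (2, 4), (2, 5), (2, 6), (2, 7), (3, 4), (3, 5), (3, 6), (3, 7)]
Unfold 4 (reflect across v@4): 32 holes -> [(0, 0), (0, 1), (0, 2), (0, 3), (0, 4), (0, 5), (0, 6), (0, 7), (1, 0), (1, 1), (1, 2), (1, 3), (1, 4), (1, 5), (1, 6), (1, 7), (2, 0), (2, 1), (2, 2), (2, 3), (2, 4), (2, 5), (2, 6), (2, 7), (3, 0), (3, 1), (3, 2), (3, 3), (3, 4), (3, 5), (3, 6), (3, 7)]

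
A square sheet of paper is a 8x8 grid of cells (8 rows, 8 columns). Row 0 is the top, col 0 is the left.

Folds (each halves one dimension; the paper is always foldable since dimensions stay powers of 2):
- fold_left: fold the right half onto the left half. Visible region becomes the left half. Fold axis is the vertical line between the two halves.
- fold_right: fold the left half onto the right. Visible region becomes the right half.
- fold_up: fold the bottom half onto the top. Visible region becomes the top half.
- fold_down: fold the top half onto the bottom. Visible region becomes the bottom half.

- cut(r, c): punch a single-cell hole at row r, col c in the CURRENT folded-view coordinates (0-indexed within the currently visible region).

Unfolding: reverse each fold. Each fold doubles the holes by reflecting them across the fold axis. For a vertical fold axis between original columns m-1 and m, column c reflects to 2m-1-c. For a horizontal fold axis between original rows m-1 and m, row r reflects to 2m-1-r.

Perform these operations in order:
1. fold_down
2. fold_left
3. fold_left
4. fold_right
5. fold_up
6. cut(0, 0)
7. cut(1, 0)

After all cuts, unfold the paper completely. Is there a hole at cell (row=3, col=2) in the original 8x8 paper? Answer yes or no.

Op 1 fold_down: fold axis h@4; visible region now rows[4,8) x cols[0,8) = 4x8
Op 2 fold_left: fold axis v@4; visible region now rows[4,8) x cols[0,4) = 4x4
Op 3 fold_left: fold axis v@2; visible region now rows[4,8) x cols[0,2) = 4x2
Op 4 fold_right: fold axis v@1; visible region now rows[4,8) x cols[1,2) = 4x1
Op 5 fold_up: fold axis h@6; visible region now rows[4,6) x cols[1,2) = 2x1
Op 6 cut(0, 0): punch at orig (4,1); cuts so far [(4, 1)]; region rows[4,6) x cols[1,2) = 2x1
Op 7 cut(1, 0): punch at orig (5,1); cuts so far [(4, 1), (5, 1)]; region rows[4,6) x cols[1,2) = 2x1
Unfold 1 (reflect across h@6): 4 holes -> [(4, 1), (5, 1), (6, 1), (7, 1)]
Unfold 2 (reflect across v@1): 8 holes -> [(4, 0), (4, 1), (5, 0), (5, 1), (6, 0), (6, 1), (7, 0), (7, 1)]
Unfold 3 (reflect across v@2): 16 holes -> [(4, 0), (4, 1), (4, 2), (4, 3), (5, 0), (5, 1), (5, 2), (5, 3), (6, 0), (6, 1), (6, 2), (6, 3), (7, 0), (7, 1), (7, 2), (7, 3)]
Unfold 4 (reflect across v@4): 32 holes -> [(4, 0), (4, 1), (4, 2), (4, 3), (4, 4), (4, 5), (4, 6), (4, 7), (5, 0), (5, 1), (5, 2), (5, 3), (5, 4), (5, 5), (5, 6), (5, 7), (6, 0), (6, 1), (6, 2), (6, 3), (6, 4), (6, 5), (6, 6), (6, 7), (7, 0), (7, 1), (7, 2), (7, 3), (7, 4), (7, 5), (7, 6), (7, 7)]
Unfold 5 (reflect across h@4): 64 holes -> [(0, 0), (0, 1), (0, 2), (0, 3), (0, 4), (0, 5), (0, 6), (0, 7), (1, 0), (1, 1), (1, 2), (1, 3), (1, 4), (1, 5), (1, 6), (1, 7), (2, 0), (2, 1), (2, 2), (2, 3), (2, 4), (2, 5), (2, 6), (2, 7), (3, 0), (3, 1), (3, 2), (3, 3), (3, 4), (3, 5), (3, 6), (3, 7), (4, 0), (4, 1), (4, 2), (4, 3), (4, 4), (4, 5), (4, 6), (4, 7), (5, 0), (5, 1), (5, 2), (5, 3), (5, 4), (5, 5), (5, 6), (5, 7), (6, 0), (6, 1), (6, 2), (6, 3), (6, 4), (6, 5), (6, 6), (6, 7), (7, 0), (7, 1), (7, 2), (7, 3), (7, 4), (7, 5), (7, 6), (7, 7)]
Holes: [(0, 0), (0, 1), (0, 2), (0, 3), (0, 4), (0, 5), (0, 6), (0, 7), (1, 0), (1, 1), (1, 2), (1, 3), (1, 4), (1, 5), (1, 6), (1, 7), (2, 0), (2, 1), (2, 2), (2, 3), (2, 4), (2, 5), (2, 6), (2, 7), (3, 0), (3, 1), (3, 2), (3, 3), (3, 4), (3, 5), (3, 6), (3, 7), (4, 0), (4, 1), (4, 2), (4, 3), (4, 4), (4, 5), (4, 6), (4, 7), (5, 0), (5, 1), (5, 2), (5, 3), (5, 4), (5, 5), (5, 6), (5, 7), (6, 0), (6, 1), (6, 2), (6, 3), (6, 4), (6, 5), (6, 6), (6, 7), (7, 0), (7, 1), (7, 2), (7, 3), (7, 4), (7, 5), (7, 6), (7, 7)]

Answer: yes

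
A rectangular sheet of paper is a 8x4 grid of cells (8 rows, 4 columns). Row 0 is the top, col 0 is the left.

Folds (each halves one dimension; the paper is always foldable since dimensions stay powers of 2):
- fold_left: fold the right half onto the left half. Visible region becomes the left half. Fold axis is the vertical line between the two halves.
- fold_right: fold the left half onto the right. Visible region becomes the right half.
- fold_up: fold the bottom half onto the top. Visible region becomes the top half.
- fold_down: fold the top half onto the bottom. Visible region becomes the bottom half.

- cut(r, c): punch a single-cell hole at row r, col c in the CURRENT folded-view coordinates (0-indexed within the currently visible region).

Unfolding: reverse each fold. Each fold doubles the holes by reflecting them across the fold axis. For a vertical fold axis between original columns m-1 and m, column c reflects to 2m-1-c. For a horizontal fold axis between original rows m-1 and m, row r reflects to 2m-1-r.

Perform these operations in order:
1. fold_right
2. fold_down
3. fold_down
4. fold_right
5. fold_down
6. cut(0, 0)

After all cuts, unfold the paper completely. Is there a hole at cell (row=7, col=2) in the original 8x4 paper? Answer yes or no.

Op 1 fold_right: fold axis v@2; visible region now rows[0,8) x cols[2,4) = 8x2
Op 2 fold_down: fold axis h@4; visible region now rows[4,8) x cols[2,4) = 4x2
Op 3 fold_down: fold axis h@6; visible region now rows[6,8) x cols[2,4) = 2x2
Op 4 fold_right: fold axis v@3; visible region now rows[6,8) x cols[3,4) = 2x1
Op 5 fold_down: fold axis h@7; visible region now rows[7,8) x cols[3,4) = 1x1
Op 6 cut(0, 0): punch at orig (7,3); cuts so far [(7, 3)]; region rows[7,8) x cols[3,4) = 1x1
Unfold 1 (reflect across h@7): 2 holes -> [(6, 3), (7, 3)]
Unfold 2 (reflect across v@3): 4 holes -> [(6, 2), (6, 3), (7, 2), (7, 3)]
Unfold 3 (reflect across h@6): 8 holes -> [(4, 2), (4, 3), (5, 2), (5, 3), (6, 2), (6, 3), (7, 2), (7, 3)]
Unfold 4 (reflect across h@4): 16 holes -> [(0, 2), (0, 3), (1, 2), (1, 3), (2, 2), (2, 3), (3, 2), (3, 3), (4, 2), (4, 3), (5, 2), (5, 3), (6, 2), (6, 3), (7, 2), (7, 3)]
Unfold 5 (reflect across v@2): 32 holes -> [(0, 0), (0, 1), (0, 2), (0, 3), (1, 0), (1, 1), (1, 2), (1, 3), (2, 0), (2, 1), (2, 2), (2, 3), (3, 0), (3, 1), (3, 2), (3, 3), (4, 0), (4, 1), (4, 2), (4, 3), (5, 0), (5, 1), (5, 2), (5, 3), (6, 0), (6, 1), (6, 2), (6, 3), (7, 0), (7, 1), (7, 2), (7, 3)]
Holes: [(0, 0), (0, 1), (0, 2), (0, 3), (1, 0), (1, 1), (1, 2), (1, 3), (2, 0), (2, 1), (2, 2), (2, 3), (3, 0), (3, 1), (3, 2), (3, 3), (4, 0), (4, 1), (4, 2), (4, 3), (5, 0), (5, 1), (5, 2), (5, 3), (6, 0), (6, 1), (6, 2), (6, 3), (7, 0), (7, 1), (7, 2), (7, 3)]

Answer: yes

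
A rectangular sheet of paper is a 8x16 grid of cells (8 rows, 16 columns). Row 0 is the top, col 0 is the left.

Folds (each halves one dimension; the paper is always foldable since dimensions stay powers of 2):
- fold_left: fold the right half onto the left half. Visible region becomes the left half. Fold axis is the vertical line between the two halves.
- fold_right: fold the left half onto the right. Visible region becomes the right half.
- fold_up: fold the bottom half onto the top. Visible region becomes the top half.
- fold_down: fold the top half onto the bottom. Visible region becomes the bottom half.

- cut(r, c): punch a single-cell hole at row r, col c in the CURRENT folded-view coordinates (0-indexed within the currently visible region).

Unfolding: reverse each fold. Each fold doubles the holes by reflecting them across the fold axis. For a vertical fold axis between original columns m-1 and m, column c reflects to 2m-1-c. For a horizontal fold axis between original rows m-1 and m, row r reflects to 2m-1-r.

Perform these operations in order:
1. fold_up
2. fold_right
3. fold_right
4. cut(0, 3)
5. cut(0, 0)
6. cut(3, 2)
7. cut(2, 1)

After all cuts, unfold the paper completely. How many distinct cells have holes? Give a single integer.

Answer: 32

Derivation:
Op 1 fold_up: fold axis h@4; visible region now rows[0,4) x cols[0,16) = 4x16
Op 2 fold_right: fold axis v@8; visible region now rows[0,4) x cols[8,16) = 4x8
Op 3 fold_right: fold axis v@12; visible region now rows[0,4) x cols[12,16) = 4x4
Op 4 cut(0, 3): punch at orig (0,15); cuts so far [(0, 15)]; region rows[0,4) x cols[12,16) = 4x4
Op 5 cut(0, 0): punch at orig (0,12); cuts so far [(0, 12), (0, 15)]; region rows[0,4) x cols[12,16) = 4x4
Op 6 cut(3, 2): punch at orig (3,14); cuts so far [(0, 12), (0, 15), (3, 14)]; region rows[0,4) x cols[12,16) = 4x4
Op 7 cut(2, 1): punch at orig (2,13); cuts so far [(0, 12), (0, 15), (2, 13), (3, 14)]; region rows[0,4) x cols[12,16) = 4x4
Unfold 1 (reflect across v@12): 8 holes -> [(0, 8), (0, 11), (0, 12), (0, 15), (2, 10), (2, 13), (3, 9), (3, 14)]
Unfold 2 (reflect across v@8): 16 holes -> [(0, 0), (0, 3), (0, 4), (0, 7), (0, 8), (0, 11), (0, 12), (0, 15), (2, 2), (2, 5), (2, 10), (2, 13), (3, 1), (3, 6), (3, 9), (3, 14)]
Unfold 3 (reflect across h@4): 32 holes -> [(0, 0), (0, 3), (0, 4), (0, 7), (0, 8), (0, 11), (0, 12), (0, 15), (2, 2), (2, 5), (2, 10), (2, 13), (3, 1), (3, 6), (3, 9), (3, 14), (4, 1), (4, 6), (4, 9), (4, 14), (5, 2), (5, 5), (5, 10), (5, 13), (7, 0), (7, 3), (7, 4), (7, 7), (7, 8), (7, 11), (7, 12), (7, 15)]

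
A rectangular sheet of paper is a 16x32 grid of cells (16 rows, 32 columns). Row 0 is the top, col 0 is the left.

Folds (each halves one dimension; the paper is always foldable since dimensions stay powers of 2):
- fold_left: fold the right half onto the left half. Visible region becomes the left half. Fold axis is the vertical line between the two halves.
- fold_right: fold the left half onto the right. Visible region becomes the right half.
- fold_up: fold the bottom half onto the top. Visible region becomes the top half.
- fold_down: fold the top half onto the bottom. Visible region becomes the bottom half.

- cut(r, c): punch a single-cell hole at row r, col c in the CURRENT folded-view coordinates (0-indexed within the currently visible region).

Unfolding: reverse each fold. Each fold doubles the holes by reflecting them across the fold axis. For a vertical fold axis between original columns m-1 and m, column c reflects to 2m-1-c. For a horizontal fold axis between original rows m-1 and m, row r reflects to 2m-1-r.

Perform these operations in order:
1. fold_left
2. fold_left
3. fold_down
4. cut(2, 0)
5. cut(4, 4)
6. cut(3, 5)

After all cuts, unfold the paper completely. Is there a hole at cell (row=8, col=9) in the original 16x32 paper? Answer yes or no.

Answer: no

Derivation:
Op 1 fold_left: fold axis v@16; visible region now rows[0,16) x cols[0,16) = 16x16
Op 2 fold_left: fold axis v@8; visible region now rows[0,16) x cols[0,8) = 16x8
Op 3 fold_down: fold axis h@8; visible region now rows[8,16) x cols[0,8) = 8x8
Op 4 cut(2, 0): punch at orig (10,0); cuts so far [(10, 0)]; region rows[8,16) x cols[0,8) = 8x8
Op 5 cut(4, 4): punch at orig (12,4); cuts so far [(10, 0), (12, 4)]; region rows[8,16) x cols[0,8) = 8x8
Op 6 cut(3, 5): punch at orig (11,5); cuts so far [(10, 0), (11, 5), (12, 4)]; region rows[8,16) x cols[0,8) = 8x8
Unfold 1 (reflect across h@8): 6 holes -> [(3, 4), (4, 5), (5, 0), (10, 0), (11, 5), (12, 4)]
Unfold 2 (reflect across v@8): 12 holes -> [(3, 4), (3, 11), (4, 5), (4, 10), (5, 0), (5, 15), (10, 0), (10, 15), (11, 5), (11, 10), (12, 4), (12, 11)]
Unfold 3 (reflect across v@16): 24 holes -> [(3, 4), (3, 11), (3, 20), (3, 27), (4, 5), (4, 10), (4, 21), (4, 26), (5, 0), (5, 15), (5, 16), (5, 31), (10, 0), (10, 15), (10, 16), (10, 31), (11, 5), (11, 10), (11, 21), (11, 26), (12, 4), (12, 11), (12, 20), (12, 27)]
Holes: [(3, 4), (3, 11), (3, 20), (3, 27), (4, 5), (4, 10), (4, 21), (4, 26), (5, 0), (5, 15), (5, 16), (5, 31), (10, 0), (10, 15), (10, 16), (10, 31), (11, 5), (11, 10), (11, 21), (11, 26), (12, 4), (12, 11), (12, 20), (12, 27)]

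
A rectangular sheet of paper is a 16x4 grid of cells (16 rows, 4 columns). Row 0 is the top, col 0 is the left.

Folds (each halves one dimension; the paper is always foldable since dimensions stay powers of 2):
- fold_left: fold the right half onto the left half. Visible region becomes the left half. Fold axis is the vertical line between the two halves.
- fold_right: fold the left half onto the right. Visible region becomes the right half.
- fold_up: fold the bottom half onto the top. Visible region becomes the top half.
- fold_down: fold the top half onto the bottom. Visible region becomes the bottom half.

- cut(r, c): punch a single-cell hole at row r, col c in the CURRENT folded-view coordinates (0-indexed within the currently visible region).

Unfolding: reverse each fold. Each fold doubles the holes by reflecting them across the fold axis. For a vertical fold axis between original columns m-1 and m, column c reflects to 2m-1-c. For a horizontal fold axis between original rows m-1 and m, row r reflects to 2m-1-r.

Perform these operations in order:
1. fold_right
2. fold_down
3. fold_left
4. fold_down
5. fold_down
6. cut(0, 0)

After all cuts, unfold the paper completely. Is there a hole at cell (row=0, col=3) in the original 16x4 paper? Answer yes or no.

Answer: no

Derivation:
Op 1 fold_right: fold axis v@2; visible region now rows[0,16) x cols[2,4) = 16x2
Op 2 fold_down: fold axis h@8; visible region now rows[8,16) x cols[2,4) = 8x2
Op 3 fold_left: fold axis v@3; visible region now rows[8,16) x cols[2,3) = 8x1
Op 4 fold_down: fold axis h@12; visible region now rows[12,16) x cols[2,3) = 4x1
Op 5 fold_down: fold axis h@14; visible region now rows[14,16) x cols[2,3) = 2x1
Op 6 cut(0, 0): punch at orig (14,2); cuts so far [(14, 2)]; region rows[14,16) x cols[2,3) = 2x1
Unfold 1 (reflect across h@14): 2 holes -> [(13, 2), (14, 2)]
Unfold 2 (reflect across h@12): 4 holes -> [(9, 2), (10, 2), (13, 2), (14, 2)]
Unfold 3 (reflect across v@3): 8 holes -> [(9, 2), (9, 3), (10, 2), (10, 3), (13, 2), (13, 3), (14, 2), (14, 3)]
Unfold 4 (reflect across h@8): 16 holes -> [(1, 2), (1, 3), (2, 2), (2, 3), (5, 2), (5, 3), (6, 2), (6, 3), (9, 2), (9, 3), (10, 2), (10, 3), (13, 2), (13, 3), (14, 2), (14, 3)]
Unfold 5 (reflect across v@2): 32 holes -> [(1, 0), (1, 1), (1, 2), (1, 3), (2, 0), (2, 1), (2, 2), (2, 3), (5, 0), (5, 1), (5, 2), (5, 3), (6, 0), (6, 1), (6, 2), (6, 3), (9, 0), (9, 1), (9, 2), (9, 3), (10, 0), (10, 1), (10, 2), (10, 3), (13, 0), (13, 1), (13, 2), (13, 3), (14, 0), (14, 1), (14, 2), (14, 3)]
Holes: [(1, 0), (1, 1), (1, 2), (1, 3), (2, 0), (2, 1), (2, 2), (2, 3), (5, 0), (5, 1), (5, 2), (5, 3), (6, 0), (6, 1), (6, 2), (6, 3), (9, 0), (9, 1), (9, 2), (9, 3), (10, 0), (10, 1), (10, 2), (10, 3), (13, 0), (13, 1), (13, 2), (13, 3), (14, 0), (14, 1), (14, 2), (14, 3)]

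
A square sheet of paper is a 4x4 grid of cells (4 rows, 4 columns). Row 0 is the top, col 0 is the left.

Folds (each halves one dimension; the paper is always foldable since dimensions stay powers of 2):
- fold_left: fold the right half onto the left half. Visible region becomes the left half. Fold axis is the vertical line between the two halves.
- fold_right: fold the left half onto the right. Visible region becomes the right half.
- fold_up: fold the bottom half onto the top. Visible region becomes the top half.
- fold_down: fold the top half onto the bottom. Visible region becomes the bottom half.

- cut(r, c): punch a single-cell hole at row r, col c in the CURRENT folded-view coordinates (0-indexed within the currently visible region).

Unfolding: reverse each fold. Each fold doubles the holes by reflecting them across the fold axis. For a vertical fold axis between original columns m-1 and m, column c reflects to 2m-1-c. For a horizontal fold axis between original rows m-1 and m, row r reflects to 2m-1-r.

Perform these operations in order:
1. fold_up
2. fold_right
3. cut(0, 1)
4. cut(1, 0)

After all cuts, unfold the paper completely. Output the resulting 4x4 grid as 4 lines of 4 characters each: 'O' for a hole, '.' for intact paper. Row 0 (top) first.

Answer: O..O
.OO.
.OO.
O..O

Derivation:
Op 1 fold_up: fold axis h@2; visible region now rows[0,2) x cols[0,4) = 2x4
Op 2 fold_right: fold axis v@2; visible region now rows[0,2) x cols[2,4) = 2x2
Op 3 cut(0, 1): punch at orig (0,3); cuts so far [(0, 3)]; region rows[0,2) x cols[2,4) = 2x2
Op 4 cut(1, 0): punch at orig (1,2); cuts so far [(0, 3), (1, 2)]; region rows[0,2) x cols[2,4) = 2x2
Unfold 1 (reflect across v@2): 4 holes -> [(0, 0), (0, 3), (1, 1), (1, 2)]
Unfold 2 (reflect across h@2): 8 holes -> [(0, 0), (0, 3), (1, 1), (1, 2), (2, 1), (2, 2), (3, 0), (3, 3)]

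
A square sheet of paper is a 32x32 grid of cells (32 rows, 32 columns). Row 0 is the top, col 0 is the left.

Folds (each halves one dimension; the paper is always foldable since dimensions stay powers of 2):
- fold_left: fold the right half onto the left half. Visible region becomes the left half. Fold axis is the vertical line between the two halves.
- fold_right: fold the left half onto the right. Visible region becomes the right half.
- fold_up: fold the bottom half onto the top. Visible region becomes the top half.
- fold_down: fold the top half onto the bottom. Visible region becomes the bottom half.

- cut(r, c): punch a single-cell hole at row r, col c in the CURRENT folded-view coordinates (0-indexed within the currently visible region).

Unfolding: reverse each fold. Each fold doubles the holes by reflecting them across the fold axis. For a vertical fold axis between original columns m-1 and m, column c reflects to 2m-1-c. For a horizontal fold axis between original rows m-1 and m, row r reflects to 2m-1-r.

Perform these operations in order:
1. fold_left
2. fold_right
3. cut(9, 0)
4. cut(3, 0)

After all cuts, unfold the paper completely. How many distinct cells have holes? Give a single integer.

Op 1 fold_left: fold axis v@16; visible region now rows[0,32) x cols[0,16) = 32x16
Op 2 fold_right: fold axis v@8; visible region now rows[0,32) x cols[8,16) = 32x8
Op 3 cut(9, 0): punch at orig (9,8); cuts so far [(9, 8)]; region rows[0,32) x cols[8,16) = 32x8
Op 4 cut(3, 0): punch at orig (3,8); cuts so far [(3, 8), (9, 8)]; region rows[0,32) x cols[8,16) = 32x8
Unfold 1 (reflect across v@8): 4 holes -> [(3, 7), (3, 8), (9, 7), (9, 8)]
Unfold 2 (reflect across v@16): 8 holes -> [(3, 7), (3, 8), (3, 23), (3, 24), (9, 7), (9, 8), (9, 23), (9, 24)]

Answer: 8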